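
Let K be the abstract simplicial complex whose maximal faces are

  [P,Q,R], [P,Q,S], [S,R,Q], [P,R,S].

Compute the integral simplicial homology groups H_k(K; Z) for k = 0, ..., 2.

We work with the vertex ordering P < Q < R < S. The simplices of K, each written with vertices in increasing order, are:

  0-simplices (4): P, Q, R, S
  1-simplices (6): PQ, PR, PS, QR, QS, RS
  2-simplices (4): PQR, PQS, PRS, QRS

so the chain groups are C_0 ≅ Z^4, C_1 ≅ Z^6, C_2 ≅ Z^4.

The boundary map ∂_1: C_1 → C_0 is given by ∂[p,q] = [q] − [p]. For instance
  ∂PQ = Q − P.
This gives a 4×6 integer matrix of rank 3; reducing to Smith normal form yields diagonal entries (1,1,1).

The boundary map ∂_2: C_2 → C_1 sends each 2-simplex [p,q,r] to [q,r] − [p,r] + [p,q]. For instance
  ∂QRS = RS − QS + QR,
  ∂PRS = RS − PS + PR.
The resulting 6×4 matrix has rank 3, and its Smith normal form has invariant factors (1,1,1).

Now H_k = ker ∂_k / im ∂_{k+1}, so:

  H_0: rank C_0 − rank ∂_1 = 4 − 3 = 1, and the invariant factors of ∂_1 are all 1, so H_0 ≅ Z.
  H_1: rank ker ∂_1 − rank ∂_2 = (6 − 3) − 3 = 0, and the invariant factors of ∂_2 are all 1, so H_1 ≅ 0.
  H_2: rank ker ∂_2 − rank ∂_3 = (4 − 3) − 0 = 1, and there is no ∂_3, so H_2 ≅ Z.

H_0 = Z,  H_1 = 0,  H_2 = Z.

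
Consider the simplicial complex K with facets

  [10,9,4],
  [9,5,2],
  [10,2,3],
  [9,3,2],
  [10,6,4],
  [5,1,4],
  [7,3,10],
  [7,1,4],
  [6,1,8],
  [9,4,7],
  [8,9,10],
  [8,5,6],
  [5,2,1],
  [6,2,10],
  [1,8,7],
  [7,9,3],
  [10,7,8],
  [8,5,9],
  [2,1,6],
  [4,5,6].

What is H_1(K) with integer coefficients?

K has 10 vertices, 30 edges, 20 triangles.
rank ∂_1 = 9, rank ∂_2 = 20 ⇒ b_1 = 30 − 9 − 20 = 1; ∂_2 has invariant factor(s) [2] giving torsion. So H_1 = Z ⊕ Z/2.

H_1 ≅ Z ⊕ Z/2.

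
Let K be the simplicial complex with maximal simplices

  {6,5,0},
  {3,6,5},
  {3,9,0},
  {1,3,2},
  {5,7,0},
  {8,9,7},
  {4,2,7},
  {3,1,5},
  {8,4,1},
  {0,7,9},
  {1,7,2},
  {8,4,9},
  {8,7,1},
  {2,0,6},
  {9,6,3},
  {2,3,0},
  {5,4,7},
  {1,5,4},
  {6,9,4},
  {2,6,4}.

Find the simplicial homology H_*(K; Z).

We work with the vertex ordering 0 < 1 < 2 < 3 < 4 < 5 < 6 < 7 < 8 < 9. The simplices of K, each written with vertices in increasing order, are:

  0-simplices (10): [0], [1], [2], [3], [4], [5], [6], [7], [8], [9]
  1-simplices (30): (30 of them)
  2-simplices (20): (20 of them)

Hence C_0 ≅ Z^10, C_1 ≅ Z^30, C_2 ≅ Z^20.

∂_1: C_1 → C_0 maps an edge to its endpoints' difference, ∂[p,q] = q − p.
The 10×30 boundary matrix has rank 9 and Smith normal form diag(1,1,1,1,1,1,1,1,1).

∂_2: C_2 → C_1 maps a triangle to the signed sum of its edges. For instance
  ∂[1,4,8] = [4,8] − [1,8] + [1,4],
  ∂[0,5,7] = [5,7] − [0,7] + [0,5].
As a 30×20 matrix over Z this has rank 20, with invariant factors (1,1,1,1,1,1,1,1,1,1,1,1,1,1,1,1,1,1,1,2).

From H_k ≅ ker(∂_k) / im(∂_{k+1}) we obtain:

  H_0: rank C_0 − rank ∂_1 = 10 − 9 = 1, and the invariant factors of ∂_1 are all 1, so H_0 = Z.
  H_1: rank ker ∂_1 − rank ∂_2 = (30 − 9) − 20 = 1, and ∂_2 has invariant factor 2 > 1, so H_1 = Z ⊕ Z/2Z.
  H_2: rank ker ∂_2 − rank ∂_3 = (20 − 20) − 0 = 0, and there is no ∂_3, so H_2 = 0.

H_0 = Z,  H_1 = Z ⊕ Z/2Z,  H_2 = 0.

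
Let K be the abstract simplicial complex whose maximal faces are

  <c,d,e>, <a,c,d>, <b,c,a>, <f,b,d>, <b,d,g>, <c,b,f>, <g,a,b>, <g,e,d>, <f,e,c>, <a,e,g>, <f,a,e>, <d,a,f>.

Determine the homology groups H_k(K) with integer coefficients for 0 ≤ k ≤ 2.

We work with the vertex ordering a < b < c < d < e < f < g. The simplices of K, each written with vertices in increasing order, are:

  0-simplices (7): a, b, c, d, e, f, g
  1-simplices (18): ab, ac, ad, ae, af, ag, bc, bd, bf, bg, cd, ce, cf, de, df, dg, ef, eg
  2-simplices (12): abc, abg, acd, adf, aef, aeg, bcf, bdf, bdg, cde, cef, deg

Hence C_0 ≅ Z^7, C_1 ≅ Z^18, C_2 ≅ Z^12.

∂_1: C_1 → C_0 is given by ∂[p,q] = [q] − [p]. For instance
  ∂ab = b − a.
The 7×18 boundary matrix has rank 6 and Smith normal form diag(1,1,1,1,1,1).

Boundary ∂_2: C_2 → C_1 acts by ∂[p,q,r] = [q,r] − [p,r] + [p,q]. For instance
  ∂abg = bg − ag + ab,
  ∂cde = de − ce + cd.
As a 18×12 matrix over Z this has rank 12, with invariant factors (1,1,1,1,1,1,1,1,1,1,1,2).

Now H_k = ker ∂_k / im ∂_{k+1}, so:

  H_0: rank C_0 − rank ∂_1 = 7 − 6 = 1, and the invariant factors of ∂_1 are all 1, so H_0 ≅ Z.
  H_1: rank ker ∂_1 − rank ∂_2 = (18 − 6) − 12 = 0, and ∂_2 has invariant factor 2 > 1, so H_1 ≅ Z/2Z.
  H_2: rank ker ∂_2 − rank ∂_3 = (12 − 12) − 0 = 0, and there is no ∂_3, so H_2 ≅ 0.

H_0 ≅ Z,  H_1 ≅ Z/2Z,  H_2 = 0.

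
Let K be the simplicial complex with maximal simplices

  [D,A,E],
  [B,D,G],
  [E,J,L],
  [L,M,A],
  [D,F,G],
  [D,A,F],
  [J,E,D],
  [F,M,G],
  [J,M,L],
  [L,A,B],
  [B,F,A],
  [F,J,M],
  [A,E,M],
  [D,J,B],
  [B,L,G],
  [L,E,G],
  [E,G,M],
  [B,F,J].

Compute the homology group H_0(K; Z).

Take the total order A < B < D < E < F < G < J < L < M on the vertex set. Then K (dimension 2) consists of the simplices:

  0-simplices (9): A, B, D, E, F, G, J, L, M
  1-simplices (27): AB, AD, AE, AF, AL, AM, BD, BF, BG, BJ, BL, DE, DF, DG, DJ, EG, EJ, EL, EM, FG, FJ, FM, GL, GM, JL, JM, LM
  2-simplices (18): ABF, ABL, ADE, ADF, AEM, ALM, BDG, BDJ, BFJ, BGL, DEJ, DFG, EGL, EGM, EJL, FGM, FJM, JLM

Hence C_0 ≅ Z^9, C_1 ≅ Z^27, C_2 ≅ Z^18.

∂_1: C_1 → C_0 maps an edge to its endpoints' difference, ∂[p,q] = q − p.
As a 9×27 matrix over Z this has rank 8, with invariant factors (1,1,1,1,1,1,1,1).

Boundary ∂_2: C_2 → C_1 sends each 2-simplex [p,q,r] to [q,r] − [p,r] + [p,q]. For instance
  ∂BDJ = DJ − BJ + BD,
  ∂EJL = JL − EL + EJ.
The resulting 27×18 matrix has rank 18, and its Smith normal form has invariant factors (1,1,1,1,1,1,1,1,1,1,1,1,1,1,1,1,1,2).

Reading off H_k = ker ∂_k / im ∂_{k+1}:

  H_0: rank C_0 − rank ∂_1 = 9 − 8 = 1, and the invariant factors of ∂_1 are all 1, so H_0 = Z.

H_0 = Z.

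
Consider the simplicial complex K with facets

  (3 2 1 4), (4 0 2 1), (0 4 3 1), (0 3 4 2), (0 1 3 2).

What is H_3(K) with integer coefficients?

H_3 ≅ Z.

We work with the vertex ordering 0 < 1 < 2 < 3 < 4. The simplices of K, each written with vertices in increasing order, are:

  0-simplices (5): [0], [1], [2], [3], [4]
  1-simplices (10): [0,1], [0,2], [0,3], [0,4], [1,2], [1,3], [1,4], [2,3], [2,4], [3,4]
  2-simplices (10): [0,1,2], [0,1,3], [0,1,4], [0,2,3], [0,2,4], [0,3,4], [1,2,3], [1,2,4], [1,3,4], [2,3,4]
  3-simplices (5): [0,1,2,3], [0,1,2,4], [0,1,3,4], [0,2,3,4], [1,2,3,4]

so the chain groups are C_0 ≅ Z^5, C_1 ≅ Z^10, C_2 ≅ Z^10, C_3 ≅ Z^5.

Boundary ∂_1: C_1 → C_0 maps an edge to its endpoints' difference, ∂[p,q] = q − p. For instance
  ∂[0,1] = [1] − [0].
The resulting 5×10 matrix has rank 4, and its Smith normal form has invariant factors (1,1,1,1).

Boundary ∂_2: C_2 → C_1 maps a triangle to the signed sum of its edges. For instance
  ∂[1,2,3] = [2,3] − [1,3] + [1,2],
  ∂[0,1,2] = [1,2] − [0,2] + [0,1].
This gives a 10×10 integer matrix of rank 6; reducing to Smith normal form yields diagonal entries (1,1,1,1,1,1).

Boundary ∂_3: C_3 → C_2 sends each 3-simplex σ to the alternating sum Σ_i (−1)^i (σ with its i-th vertex removed). For instance
  ∂[0,1,2,3] = [1,2,3] − [0,2,3] + [0,1,3] − [0,1,2],
  ∂[0,2,3,4] = [2,3,4] − [0,3,4] + [0,2,4] − [0,2,3].
The 10×5 boundary matrix has rank 4 and Smith normal form diag(1,1,1,1).

From H_k ≅ ker(∂_k) / im(∂_{k+1}) we obtain:

  H_3: rank ker ∂_3 − rank ∂_4 = (5 − 4) − 0 = 1, and there is no ∂_4, so H_3 = Z.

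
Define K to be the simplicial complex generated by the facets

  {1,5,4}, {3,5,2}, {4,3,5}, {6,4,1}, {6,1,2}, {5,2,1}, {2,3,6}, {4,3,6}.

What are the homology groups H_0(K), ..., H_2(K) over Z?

We work with the vertex ordering 1 < 2 < 3 < 4 < 5 < 6. The simplices of K, each written with vertices in increasing order, are:

  0-simplices (6): [1], [2], [3], [4], [5], [6]
  1-simplices (12): [1,2], [1,4], [1,5], [1,6], [2,3], [2,5], [2,6], [3,4], [3,5], [3,6], [4,5], [4,6]
  2-simplices (8): [1,2,5], [1,2,6], [1,4,5], [1,4,6], [2,3,5], [2,3,6], [3,4,5], [3,4,6]

Hence C_0 ≅ Z^6, C_1 ≅ Z^12, C_2 ≅ Z^8.

∂_1: C_1 → C_0 is given by ∂[p,q] = [q] − [p]. For instance
  ∂[3,4] = [4] − [3].
This gives a 6×12 integer matrix of rank 5; reducing to Smith normal form yields diagonal entries (1,1,1,1,1).

Boundary ∂_2: C_2 → C_1 maps a triangle to the signed sum of its edges. For instance
  ∂[2,3,6] = [3,6] − [2,6] + [2,3],
  ∂[1,2,6] = [2,6] − [1,6] + [1,2].
As a 12×8 matrix over Z this has rank 7, with invariant factors (1,1,1,1,1,1,1).

Now H_k = ker ∂_k / im ∂_{k+1}, so:

  H_0: rank C_0 − rank ∂_1 = 6 − 5 = 1, and the invariant factors of ∂_1 are all 1, so H_0 ≅ Z.
  H_1: rank ker ∂_1 − rank ∂_2 = (12 − 5) − 7 = 0, and the invariant factors of ∂_2 are all 1, so H_1 ≅ 0.
  H_2: rank ker ∂_2 − rank ∂_3 = (8 − 7) − 0 = 1, and there is no ∂_3, so H_2 ≅ Z.

As a check, the Euler characteristic is 6 − 12 + 8 = 2, which agrees with 1 − 0 + 1 = 2.

H_0 ≅ Z,  H_1 = 0,  H_2 ≅ Z.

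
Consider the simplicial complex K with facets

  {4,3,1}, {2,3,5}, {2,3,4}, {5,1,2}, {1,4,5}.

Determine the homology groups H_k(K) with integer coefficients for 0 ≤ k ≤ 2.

H_0 ≅ Z,  H_1 ≅ Z,  H_2 = 0.

K has 5 vertices, 10 edges, 5 triangles.
rank ∂_0 = 0, rank ∂_1 = 4 ⇒ b_0 = 5 − 0 − 4 = 1; all invariant factors of ∂_1 are 1 so no torsion. So H_0 = Z.
rank ∂_1 = 4, rank ∂_2 = 5 ⇒ b_1 = 10 − 4 − 5 = 1; all invariant factors of ∂_2 are 1 so no torsion. So H_1 = Z.
rank ∂_2 = 5, rank ∂_3 = 0 ⇒ b_2 = 5 − 5 − 0 = 0. So H_2 = 0.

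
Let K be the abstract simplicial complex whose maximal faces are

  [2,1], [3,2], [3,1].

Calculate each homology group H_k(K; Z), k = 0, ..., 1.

H_0 ≅ Z,  H_1 ≅ Z.

Fix the vertex order 1 < 2 < 3 and write every simplex with vertices in increasing order. Then dim K = 1 and the simplices of K are:

  0-simplices (3): [1], [2], [3]
  1-simplices (3): [1,2], [1,3], [2,3]

Hence C_0 ≅ Z^3, C_1 ≅ Z^3.

The boundary map ∂_1: C_1 → C_0 sends each edge [p,q] (with p < q) to q − p.
This gives a 3×3 integer matrix of rank 2; reducing to Smith normal form yields diagonal entries (1,1).

Reading off H_k = ker ∂_k / im ∂_{k+1}:

  H_0: rank C_0 − rank ∂_1 = 3 − 2 = 1, and the invariant factors of ∂_1 are all 1, so H_0 = Z.
  H_1: rank ker ∂_1 − rank ∂_2 = (3 − 2) − 0 = 1, and there is no ∂_2, so H_1 = Z.

As a check, the Euler characteristic is 3 − 3 = 0, which agrees with 1 − 1 = 0.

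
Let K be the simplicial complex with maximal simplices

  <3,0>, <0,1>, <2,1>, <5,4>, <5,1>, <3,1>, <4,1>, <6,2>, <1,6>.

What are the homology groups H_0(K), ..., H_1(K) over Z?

Take the total order 0 < 1 < 2 < 3 < 4 < 5 < 6 on the vertex set. Then K (dimension 1) consists of the simplices:

  0-simplices (7): [0], [1], [2], [3], [4], [5], [6]
  1-simplices (9): [0,1], [0,3], [1,2], [1,3], [1,4], [1,5], [1,6], [2,6], [4,5]

Hence C_0 ≅ Z^7, C_1 ≅ Z^9.

The boundary map ∂_1: C_1 → C_0 is given by ∂[p,q] = [q] − [p]. For instance
  ∂[1,5] = [5] − [1].
The resulting 7×9 matrix has rank 6, and its Smith normal form has invariant factors (1,1,1,1,1,1).

Reading off H_k = ker ∂_k / im ∂_{k+1}:

  H_0: rank C_0 − rank ∂_1 = 7 − 6 = 1, and the invariant factors of ∂_1 are all 1, so H_0 = Z.
  H_1: rank ker ∂_1 − rank ∂_2 = (9 − 6) − 0 = 3, and there is no ∂_2, so H_1 = Z^3.

H_0 ≅ Z,  H_1 ≅ Z^3.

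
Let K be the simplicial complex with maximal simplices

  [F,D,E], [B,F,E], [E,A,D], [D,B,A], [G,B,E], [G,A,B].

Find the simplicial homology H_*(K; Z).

Fix the vertex order A < B < D < E < F < G and write every simplex with vertices in increasing order. Then dim K = 2 and the simplices of K are:

  0-simplices (6): A, B, D, E, F, G
  1-simplices (12): AB, AD, AE, AG, BD, BE, BF, BG, DE, DF, EF, EG
  2-simplices (6): ABD, ABG, ADE, BEF, BEG, DEF

giving chain groups C_0 ≅ Z^6, C_1 ≅ Z^12, C_2 ≅ Z^6.

The boundary map ∂_1: C_1 → C_0 sends each edge [p,q] (with p < q) to q − p. For instance
  ∂BD = D − B.
As a 6×12 matrix over Z this has rank 5, with invariant factors (1,1,1,1,1).

The boundary map ∂_2: C_2 → C_1 maps a triangle to the signed sum of its edges. For instance
  ∂ABG = BG − AG + AB,
  ∂ABD = BD − AD + AB.
The resulting 12×6 matrix has rank 6, and its Smith normal form has invariant factors (1,1,1,1,1,1).

From H_k ≅ ker(∂_k) / im(∂_{k+1}) we obtain:

  H_0: rank C_0 − rank ∂_1 = 6 − 5 = 1, and the invariant factors of ∂_1 are all 1, so H_0 = Z.
  H_1: rank ker ∂_1 − rank ∂_2 = (12 − 5) − 6 = 1, and the invariant factors of ∂_2 are all 1, so H_1 = Z.
  H_2: rank ker ∂_2 − rank ∂_3 = (6 − 6) − 0 = 0, and there is no ∂_3, so H_2 = 0.

As a check, the Euler characteristic is 6 − 12 + 6 = 0, which agrees with 1 − 1 + 0 = 0.

H_0 ≅ Z,  H_1 ≅ Z,  H_2 = 0.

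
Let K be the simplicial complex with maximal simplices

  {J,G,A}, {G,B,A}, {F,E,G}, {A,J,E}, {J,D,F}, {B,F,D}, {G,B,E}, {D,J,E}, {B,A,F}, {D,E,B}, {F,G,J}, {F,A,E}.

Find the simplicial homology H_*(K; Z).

H_0 ≅ Z,  H_1 ≅ Z/2,  H_2 = 0.

Order the vertices as A < B < D < E < F < G < J. Listing each simplex with vertices in this order, K has dimension 2 with simplices:

  0-simplices (7): A, B, D, E, F, G, J
  1-simplices (18): AB, AE, AF, AG, AJ, BD, BE, BF, BG, DE, DF, DJ, EF, EG, EJ, FG, FJ, GJ
  2-simplices (12): ABF, ABG, AEF, AEJ, AGJ, BDE, BDF, BEG, DEJ, DFJ, EFG, FGJ

Hence C_0 ≅ Z^7, C_1 ≅ Z^18, C_2 ≅ Z^12.

Boundary ∂_1: C_1 → C_0 is given by ∂[p,q] = [q] − [p].
As a 7×18 matrix over Z this has rank 6, with invariant factors (1,1,1,1,1,1).

The boundary map ∂_2: C_2 → C_1 sends each 2-simplex [p,q,r] to [q,r] − [p,r] + [p,q]. For instance
  ∂ABG = BG − AG + AB,
  ∂AGJ = GJ − AJ + AG.
The 18×12 boundary matrix has rank 12 and Smith normal form diag(1,1,1,1,1,1,1,1,1,1,1,2).

Reading off H_k = ker ∂_k / im ∂_{k+1}:

  H_0: rank C_0 − rank ∂_1 = 7 − 6 = 1, and the invariant factors of ∂_1 are all 1, so H_0 ≅ Z.
  H_1: rank ker ∂_1 − rank ∂_2 = (18 − 6) − 12 = 0, and ∂_2 has invariant factor 2 > 1, so H_1 ≅ Z/2.
  H_2: rank ker ∂_2 − rank ∂_3 = (12 − 12) − 0 = 0, and there is no ∂_3, so H_2 ≅ 0.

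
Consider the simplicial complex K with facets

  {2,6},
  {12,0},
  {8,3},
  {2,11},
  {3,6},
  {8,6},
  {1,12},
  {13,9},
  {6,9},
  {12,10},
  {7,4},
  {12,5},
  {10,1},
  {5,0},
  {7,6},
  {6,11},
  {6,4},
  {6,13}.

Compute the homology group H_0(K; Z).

H_0 = Z^2.

We work with the vertex ordering 0 < 1 < 2 < 3 < 4 < 5 < 6 < 7 < 8 < 9 < 10 < 11 < 12 < 13. The simplices of K, each written with vertices in increasing order, are:

  0-simplices (14): [0], [1], [2], [3], [4], [5], [6], [7], [8], [9], [10], [11], [12], [13]
  1-simplices (18): [0,5], [0,12], [1,10], [1,12], [2,6], [2,11], [3,6], [3,8], [4,6], [4,7], [5,12], [6,7], [6,8], [6,9], [6,11], [6,13], [9,13], [10,12]

Hence C_0 ≅ Z^14, C_1 ≅ Z^18.

∂_1: C_1 → C_0 maps an edge to its endpoints' difference, ∂[p,q] = q − p. For instance
  ∂[6,8] = [8] − [6].
As a 14×18 matrix over Z this has rank 12, with invariant factors (1,1,1,1,1,1,1,1,1,1,1,1).

From H_k ≅ ker(∂_k) / im(∂_{k+1}) we obtain:

  H_0: rank C_0 − rank ∂_1 = 14 − 12 = 2, and the invariant factors of ∂_1 are all 1, so H_0 ≅ Z^2.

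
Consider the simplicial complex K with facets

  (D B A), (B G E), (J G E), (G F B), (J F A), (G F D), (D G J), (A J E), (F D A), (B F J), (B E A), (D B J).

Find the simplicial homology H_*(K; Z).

H_0 ≅ Z,  H_1 ≅ Z/2Z,  H_2 = 0.

Take the total order A < B < D < E < F < G < J on the vertex set. Then K (dimension 2) consists of the simplices:

  0-simplices (7): A, B, D, E, F, G, J
  1-simplices (18): AB, AD, AE, AF, AJ, BD, BE, BF, BG, BJ, DF, DG, DJ, EG, EJ, FG, FJ, GJ
  2-simplices (12): ABD, ABE, ADF, AEJ, AFJ, BDJ, BEG, BFG, BFJ, DFG, DGJ, EGJ

giving chain groups C_0 ≅ Z^7, C_1 ≅ Z^18, C_2 ≅ Z^12.

∂_1: C_1 → C_0 maps an edge to its endpoints' difference, ∂[p,q] = q − p.
This gives a 7×18 integer matrix of rank 6; reducing to Smith normal form yields diagonal entries (1,1,1,1,1,1).

∂_2: C_2 → C_1 sends each 2-simplex [p,q,r] to [q,r] − [p,r] + [p,q]. For instance
  ∂DGJ = GJ − DJ + DG,
  ∂ADF = DF − AF + AD.
The 18×12 boundary matrix has rank 12 and Smith normal form diag(1,1,1,1,1,1,1,1,1,1,1,2).

Now H_k = ker ∂_k / im ∂_{k+1}, so:

  H_0: rank C_0 − rank ∂_1 = 7 − 6 = 1, and the invariant factors of ∂_1 are all 1, so H_0 ≅ Z.
  H_1: rank ker ∂_1 − rank ∂_2 = (18 − 6) − 12 = 0, and ∂_2 has invariant factor 2 > 1, so H_1 ≅ Z/2Z.
  H_2: rank ker ∂_2 − rank ∂_3 = (12 − 12) − 0 = 0, and there is no ∂_3, so H_2 ≅ 0.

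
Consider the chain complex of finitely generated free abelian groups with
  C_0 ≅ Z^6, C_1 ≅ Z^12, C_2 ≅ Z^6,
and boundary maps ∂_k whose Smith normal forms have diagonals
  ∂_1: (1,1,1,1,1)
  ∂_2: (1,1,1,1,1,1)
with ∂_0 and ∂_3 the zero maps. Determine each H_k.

H_0: b_0 = 6 − 0 − 5 = 1; torsion from ∂_1 factors > 1: none. So H_0 = Z.
H_1: b_1 = 12 − 5 − 6 = 1; torsion from ∂_2 factors > 1: none. So H_1 = Z.
H_2: b_2 = 6 − 6 − 0 = 0; torsion from ∂_3 factors > 1: none. So H_2 = 0.

H_0 = Z,  H_1 = Z,  H_2 = 0.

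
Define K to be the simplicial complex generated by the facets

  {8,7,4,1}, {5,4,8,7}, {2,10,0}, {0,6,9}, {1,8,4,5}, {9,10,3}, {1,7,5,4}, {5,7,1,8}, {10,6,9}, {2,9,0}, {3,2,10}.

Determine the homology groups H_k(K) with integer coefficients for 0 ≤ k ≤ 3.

H_0 = Z^2,  H_1 = Z,  H_2 = 0,  H_3 = Z.

Order the vertices as 0 < 1 < 2 < 3 < 4 < 5 < 6 < 7 < 8 < 9 < 10. Listing each simplex with vertices in this order, K has dimension 3 with simplices:

  0-simplices (11): [0], [1], [2], [3], [4], [5], [6], [7], [8], [9], [10]
  1-simplices (22): [0,2], [0,6], [0,9], [0,10], [1,4], [1,5], [1,7], [1,8], [2,3], [2,9], [2,10], [3,9], [3,10], [4,5], [4,7], [4,8], [5,7], [5,8], [6,9], [6,10], [7,8], [9,10]
  2-simplices (16): [0,2,9], [0,2,10], [0,6,9], [1,4,5], [1,4,7], [1,4,8], [1,5,7], [1,5,8], [1,7,8], [2,3,10], [3,9,10], [4,5,7], [4,5,8], [4,7,8], [5,7,8], [6,9,10]
  3-simplices (5): [1,4,5,7], [1,4,5,8], [1,4,7,8], [1,5,7,8], [4,5,7,8]

giving chain groups C_0 ≅ Z^11, C_1 ≅ Z^22, C_2 ≅ Z^16, C_3 ≅ Z^5.

∂_1: C_1 → C_0 is given by ∂[p,q] = [q] − [p]. For instance
  ∂[7,8] = [8] − [7].
The 11×22 boundary matrix has rank 9 and Smith normal form diag(1,1,1,1,1,1,1,1,1).

∂_2: C_2 → C_1 acts by ∂[p,q,r] = [q,r] − [p,r] + [p,q]. For instance
  ∂[1,4,5] = [4,5] − [1,5] + [1,4],
  ∂[1,4,7] = [4,7] − [1,7] + [1,4].
The 22×16 boundary matrix has rank 12 and Smith normal form diag(1,1,1,1,1,1,1,1,1,1,1,1).

The boundary map ∂_3: C_3 → C_2 sends each 3-simplex σ to the alternating sum Σ_i (−1)^i (σ with its i-th vertex removed). For instance
  ∂[1,5,7,8] = [5,7,8] − [1,7,8] + [1,5,8] − [1,5,7],
  ∂[1,4,5,7] = [4,5,7] − [1,5,7] + [1,4,7] − [1,4,5].
The 16×5 boundary matrix has rank 4 and Smith normal form diag(1,1,1,1).

Reading off H_k = ker ∂_k / im ∂_{k+1}:

  H_0: rank C_0 − rank ∂_1 = 11 − 9 = 2, and the invariant factors of ∂_1 are all 1, so H_0 ≅ Z^2.
  H_1: rank ker ∂_1 − rank ∂_2 = (22 − 9) − 12 = 1, and the invariant factors of ∂_2 are all 1, so H_1 ≅ Z.
  H_2: rank ker ∂_2 − rank ∂_3 = (16 − 12) − 4 = 0, and the invariant factors of ∂_3 are all 1, so H_2 ≅ 0.
  H_3: rank ker ∂_3 − rank ∂_4 = (5 − 4) − 0 = 1, and there is no ∂_4, so H_3 ≅ Z.

As a check, the Euler characteristic is 11 − 22 + 16 − 5 = 0, which agrees with 2 − 1 + 0 − 1 = 0.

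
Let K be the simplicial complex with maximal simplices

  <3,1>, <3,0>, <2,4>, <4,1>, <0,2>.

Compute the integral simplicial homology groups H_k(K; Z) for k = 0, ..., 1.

We work with the vertex ordering 0 < 1 < 2 < 3 < 4. The simplices of K, each written with vertices in increasing order, are:

  0-simplices (5): [0], [1], [2], [3], [4]
  1-simplices (5): [0,2], [0,3], [1,3], [1,4], [2,4]

Hence C_0 ≅ Z^5, C_1 ≅ Z^5.

The boundary map ∂_1: C_1 → C_0 maps an edge to its endpoints' difference, ∂[p,q] = q − p. For instance
  ∂[1,4] = [4] − [1].
The 5×5 boundary matrix has rank 4 and Smith normal form diag(1,1,1,1).

Computing H_k = (kernel of ∂_k) / (image of ∂_{k+1}):

  H_0: rank C_0 − rank ∂_1 = 5 − 4 = 1, and the invariant factors of ∂_1 are all 1, so H_0 = Z.
  H_1: rank ker ∂_1 − rank ∂_2 = (5 − 4) − 0 = 1, and there is no ∂_2, so H_1 = Z.

H_0 ≅ Z,  H_1 ≅ Z.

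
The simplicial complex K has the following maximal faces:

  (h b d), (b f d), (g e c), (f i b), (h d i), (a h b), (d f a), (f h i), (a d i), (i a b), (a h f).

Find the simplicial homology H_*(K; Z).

Order the vertices as a < b < c < d < e < f < g < h < i. Listing each simplex with vertices in this order, K has dimension 2 with simplices:

  0-simplices (9): a, b, c, d, e, f, g, h, i
  1-simplices (18): ab, ad, af, ah, ai, bd, bf, bh, bi, ce, cg, df, dh, di, eg, fh, fi, hi
  2-simplices (11): abh, abi, adf, adi, afh, bdf, bdh, bfi, ceg, dhi, fhi

so the chain groups are C_0 ≅ Z^9, C_1 ≅ Z^18, C_2 ≅ Z^11.

Boundary ∂_1: C_1 → C_0 is given by ∂[p,q] = [q] − [p]. For instance
  ∂bf = f − b.
The resulting 9×18 matrix has rank 7, and its Smith normal form has invariant factors (1,1,1,1,1,1,1).

Boundary ∂_2: C_2 → C_1 maps a triangle to the signed sum of its edges. For instance
  ∂bdh = dh − bh + bd,
  ∂fhi = hi − fi + fh.
The resulting 18×11 matrix has rank 11, and its Smith normal form has invariant factors (1,1,1,1,1,1,1,1,1,1,2).

Now H_k = ker ∂_k / im ∂_{k+1}, so:

  H_0: rank C_0 − rank ∂_1 = 9 − 7 = 2, and the invariant factors of ∂_1 are all 1, so H_0 = Z^2.
  H_1: rank ker ∂_1 − rank ∂_2 = (18 − 7) − 11 = 0, and ∂_2 has invariant factor 2 > 1, so H_1 = Z/2.
  H_2: rank ker ∂_2 − rank ∂_3 = (11 − 11) − 0 = 0, and there is no ∂_3, so H_2 = 0.

As a check, the Euler characteristic is 9 − 18 + 11 = 2, which agrees with 2 − 0 + 0 = 2.
(K is a triangulation of the disjoint union of the 2-simplex and the real projective plane RP^2.)

H_0 ≅ Z^2,  H_1 ≅ Z/2,  H_2 = 0.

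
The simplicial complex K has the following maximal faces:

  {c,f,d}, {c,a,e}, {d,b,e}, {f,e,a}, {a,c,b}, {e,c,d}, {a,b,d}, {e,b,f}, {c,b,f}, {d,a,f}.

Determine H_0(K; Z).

Take the total order a < b < c < d < e < f on the vertex set. Then K (dimension 2) consists of the simplices:

  0-simplices (6): a, b, c, d, e, f
  1-simplices (15): ab, ac, ad, ae, af, bc, bd, be, bf, cd, ce, cf, de, df, ef
  2-simplices (10): abc, abd, ace, adf, aef, bcf, bde, bef, cde, cdf

giving chain groups C_0 ≅ Z^6, C_1 ≅ Z^15, C_2 ≅ Z^10.

∂_1: C_1 → C_0 is given by ∂[p,q] = [q] − [p]. For instance
  ∂cd = d − c.
The resulting 6×15 matrix has rank 5, and its Smith normal form has invariant factors (1,1,1,1,1).

Boundary ∂_2: C_2 → C_1 maps a triangle to the signed sum of its edges. For instance
  ∂abc = bc − ac + ab,
  ∂abd = bd − ad + ab.
This gives a 15×10 integer matrix of rank 10; reducing to Smith normal form yields diagonal entries (1,1,1,1,1,1,1,1,1,2).

From H_k ≅ ker(∂_k) / im(∂_{k+1}) we obtain:

  H_0: rank C_0 − rank ∂_1 = 6 − 5 = 1, and the invariant factors of ∂_1 are all 1, so H_0 = Z.

(K is a triangulation of the real projective plane RP^2.)

H_0 = Z.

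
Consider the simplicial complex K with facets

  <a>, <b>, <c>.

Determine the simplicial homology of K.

K has 3 vertices.
rank ∂_0 = 0, rank ∂_1 = 0 ⇒ b_0 = 3 − 0 − 0 = 3. So H_0 = Z^3.

H_0 ≅ Z^3.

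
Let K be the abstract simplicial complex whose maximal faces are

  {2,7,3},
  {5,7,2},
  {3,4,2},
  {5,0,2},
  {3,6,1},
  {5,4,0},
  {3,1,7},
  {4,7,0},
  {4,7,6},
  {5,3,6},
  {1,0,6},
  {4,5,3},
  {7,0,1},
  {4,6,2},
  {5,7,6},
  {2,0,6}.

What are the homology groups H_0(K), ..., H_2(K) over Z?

We work with the vertex ordering 0 < 1 < 2 < 3 < 4 < 5 < 6 < 7. The simplices of K, each written with vertices in increasing order, are:

  0-simplices (8): [0], [1], [2], [3], [4], [5], [6], [7]
  1-simplices (24): (24 of them)
  2-simplices (16): [0,1,6], [0,1,7], [0,2,5], [0,2,6], [0,4,5], [0,4,7], [1,3,6], [1,3,7], [2,3,4], [2,3,7], [2,4,6], [2,5,7], [3,4,5], [3,5,6], [4,6,7], [5,6,7]

Hence C_0 ≅ Z^8, C_1 ≅ Z^24, C_2 ≅ Z^16.

Boundary ∂_1: C_1 → C_0 is given by ∂[p,q] = [q] − [p].
As a 8×24 matrix over Z this has rank 7, with invariant factors (1,1,1,1,1,1,1).

Boundary ∂_2: C_2 → C_1 acts by ∂[p,q,r] = [q,r] − [p,r] + [p,q]. For instance
  ∂[3,5,6] = [5,6] − [3,6] + [3,5],
  ∂[2,3,4] = [3,4] − [2,4] + [2,3].
As a 24×16 matrix over Z this has rank 15, with invariant factors (1,1,1,1,1,1,1,1,1,1,1,1,1,1,1).

Now H_k = ker ∂_k / im ∂_{k+1}, so:

  H_0: rank C_0 − rank ∂_1 = 8 − 7 = 1, and the invariant factors of ∂_1 are all 1, so H_0 = Z.
  H_1: rank ker ∂_1 − rank ∂_2 = (24 − 7) − 15 = 2, and the invariant factors of ∂_2 are all 1, so H_1 = Z^2.
  H_2: rank ker ∂_2 − rank ∂_3 = (16 − 15) − 0 = 1, and there is no ∂_3, so H_2 = Z.

H_0 = Z,  H_1 = Z^2,  H_2 = Z.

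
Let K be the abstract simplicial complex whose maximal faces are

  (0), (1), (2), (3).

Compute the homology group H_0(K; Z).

H_0 ≅ Z^4.

Take the total order 0 < 1 < 2 < 3 on the vertex set. Then K (dimension 0) consists of the simplices:

  0-simplices (4): [0], [1], [2], [3]

giving chain groups C_0 ≅ Z^4.

Reading off H_k = ker ∂_k / im ∂_{k+1}:

  H_0: rank C_0 − rank ∂_1 = 4 − 0 = 4, and there is no ∂_1, so H_0 = Z^4.

(K is a triangulation of a set of 4 points.)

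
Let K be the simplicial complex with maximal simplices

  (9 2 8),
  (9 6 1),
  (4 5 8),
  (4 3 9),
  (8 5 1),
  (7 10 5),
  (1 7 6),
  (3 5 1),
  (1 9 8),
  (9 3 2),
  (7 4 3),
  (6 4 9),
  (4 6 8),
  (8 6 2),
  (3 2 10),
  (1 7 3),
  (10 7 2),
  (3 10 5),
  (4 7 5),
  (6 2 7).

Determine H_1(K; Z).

H_1 = Z ⊕ Z_2.

Order the vertices as 1 < 2 < 3 < 4 < 5 < 6 < 7 < 8 < 9 < 10. Listing each simplex with vertices in this order, K has dimension 2 with simplices:

  0-simplices (10): [1], [2], [3], [4], [5], [6], [7], [8], [9], [10]
  1-simplices (30): (30 of them)
  2-simplices (20): (20 of them)

so the chain groups are C_0 ≅ Z^10, C_1 ≅ Z^30, C_2 ≅ Z^20.

The boundary map ∂_1: C_1 → C_0 maps an edge to its endpoints' difference, ∂[p,q] = q − p. For instance
  ∂[2,9] = [9] − [2].
The 10×30 boundary matrix has rank 9 and Smith normal form diag(1,1,1,1,1,1,1,1,1).

The boundary map ∂_2: C_2 → C_1 sends each 2-simplex [p,q,r] to [q,r] − [p,r] + [p,q]. For instance
  ∂[1,6,7] = [6,7] − [1,7] + [1,6],
  ∂[1,6,9] = [6,9] − [1,9] + [1,6].
The resulting 30×20 matrix has rank 20, and its Smith normal form has invariant factors (1,1,1,1,1,1,1,1,1,1,1,1,1,1,1,1,1,1,1,2).

Now H_k = ker ∂_k / im ∂_{k+1}, so:

  H_1: rank ker ∂_1 − rank ∂_2 = (30 − 9) − 20 = 1, and ∂_2 has invariant factor 2 > 1, so H_1 = Z ⊕ Z_2.

(K is a triangulation of the Klein bottle.)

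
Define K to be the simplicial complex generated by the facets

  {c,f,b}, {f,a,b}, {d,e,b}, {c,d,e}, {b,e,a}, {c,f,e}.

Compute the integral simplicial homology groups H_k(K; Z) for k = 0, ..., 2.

Fix the vertex order a < b < c < d < e < f and write every simplex with vertices in increasing order. Then dim K = 2 and the simplices of K are:

  0-simplices (6): a, b, c, d, e, f
  1-simplices (12): ab, ae, af, bc, bd, be, bf, cd, ce, cf, de, ef
  2-simplices (6): abe, abf, bcf, bde, cde, cef

giving chain groups C_0 ≅ Z^6, C_1 ≅ Z^12, C_2 ≅ Z^6.

∂_1: C_1 → C_0 maps an edge to its endpoints' difference, ∂[p,q] = q − p. For instance
  ∂bc = c − b.
The resulting 6×12 matrix has rank 5, and its Smith normal form has invariant factors (1,1,1,1,1).

The boundary map ∂_2: C_2 → C_1 sends each 2-simplex [p,q,r] to [q,r] − [p,r] + [p,q]. For instance
  ∂cef = ef − cf + ce,
  ∂cde = de − ce + cd.
The resulting 12×6 matrix has rank 6, and its Smith normal form has invariant factors (1,1,1,1,1,1).

Computing H_k = (kernel of ∂_k) / (image of ∂_{k+1}):

  H_0: rank C_0 − rank ∂_1 = 6 − 5 = 1, and the invariant factors of ∂_1 are all 1, so H_0 = Z.
  H_1: rank ker ∂_1 − rank ∂_2 = (12 − 5) − 6 = 1, and the invariant factors of ∂_2 are all 1, so H_1 = Z.
  H_2: rank ker ∂_2 − rank ∂_3 = (6 − 6) − 0 = 0, and there is no ∂_3, so H_2 = 0.

H_0 ≅ Z,  H_1 ≅ Z,  H_2 = 0.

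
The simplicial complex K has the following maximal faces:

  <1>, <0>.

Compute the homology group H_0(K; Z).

H_0 ≅ Z^2.

We work with the vertex ordering 0 < 1. The simplices of K, each written with vertices in increasing order, are:

  0-simplices (2): [0], [1]

Hence C_0 ≅ Z^2.

From H_k ≅ ker(∂_k) / im(∂_{k+1}) we obtain:

  H_0: rank C_0 − rank ∂_1 = 2 − 0 = 2, and there is no ∂_1, so H_0 ≅ Z^2.

(K is a triangulation of a set of 2 points.)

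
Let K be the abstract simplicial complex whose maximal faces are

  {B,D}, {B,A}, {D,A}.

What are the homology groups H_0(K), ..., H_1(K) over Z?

Order the vertices as A < B < D. Listing each simplex with vertices in this order, K has dimension 1 with simplices:

  0-simplices (3): A, B, D
  1-simplices (3): AB, AD, BD

giving chain groups C_0 ≅ Z^3, C_1 ≅ Z^3.

The boundary map ∂_1: C_1 → C_0 sends each edge [p,q] (with p < q) to q − p. For instance
  ∂AB = B − A.
As a 3×3 matrix over Z this has rank 2, with invariant factors (1,1).

Now H_k = ker ∂_k / im ∂_{k+1}, so:

  H_0: rank C_0 − rank ∂_1 = 3 − 2 = 1, and the invariant factors of ∂_1 are all 1, so H_0 ≅ Z.
  H_1: rank ker ∂_1 − rank ∂_2 = (3 − 2) − 0 = 1, and there is no ∂_2, so H_1 ≅ Z.

(K is a triangulation of the circle S^1.)

H_0 = Z,  H_1 = Z.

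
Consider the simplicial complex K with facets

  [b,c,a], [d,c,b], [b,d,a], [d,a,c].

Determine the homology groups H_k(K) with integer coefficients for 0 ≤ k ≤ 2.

Order the vertices as a < b < c < d. Listing each simplex with vertices in this order, K has dimension 2 with simplices:

  0-simplices (4): a, b, c, d
  1-simplices (6): ab, ac, ad, bc, bd, cd
  2-simplices (4): abc, abd, acd, bcd

so the chain groups are C_0 ≅ Z^4, C_1 ≅ Z^6, C_2 ≅ Z^4.

Boundary ∂_1: C_1 → C_0 is given by ∂[p,q] = [q] − [p]. For instance
  ∂cd = d − c.
The resulting 4×6 matrix has rank 3, and its Smith normal form has invariant factors (1,1,1).

∂_2: C_2 → C_1 acts by ∂[p,q,r] = [q,r] − [p,r] + [p,q]. For instance
  ∂acd = cd − ad + ac,
  ∂abc = bc − ac + ab.
This gives a 6×4 integer matrix of rank 3; reducing to Smith normal form yields diagonal entries (1,1,1).

From H_k ≅ ker(∂_k) / im(∂_{k+1}) we obtain:

  H_0: rank C_0 − rank ∂_1 = 4 − 3 = 1, and the invariant factors of ∂_1 are all 1, so H_0 = Z.
  H_1: rank ker ∂_1 − rank ∂_2 = (6 − 3) − 3 = 0, and the invariant factors of ∂_2 are all 1, so H_1 = 0.
  H_2: rank ker ∂_2 − rank ∂_3 = (4 − 3) − 0 = 1, and there is no ∂_3, so H_2 = Z.

H_0 ≅ Z,  H_1 = 0,  H_2 ≅ Z.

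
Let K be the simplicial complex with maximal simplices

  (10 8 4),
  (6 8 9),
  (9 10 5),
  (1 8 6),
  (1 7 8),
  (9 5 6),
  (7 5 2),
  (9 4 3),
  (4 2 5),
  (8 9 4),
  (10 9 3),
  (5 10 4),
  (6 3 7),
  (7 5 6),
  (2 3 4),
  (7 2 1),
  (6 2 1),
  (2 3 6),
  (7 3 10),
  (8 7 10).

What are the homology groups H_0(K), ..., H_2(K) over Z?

H_0 ≅ Z,  H_1 ≅ Z ⊕ Z/2,  H_2 = 0.

We work with the vertex ordering 1 < 2 < 3 < 4 < 5 < 6 < 7 < 8 < 9 < 10. The simplices of K, each written with vertices in increasing order, are:

  0-simplices (10): [1], [2], [3], [4], [5], [6], [7], [8], [9], [10]
  1-simplices (30): (30 of them)
  2-simplices (20): (20 of them)

Hence C_0 ≅ Z^10, C_1 ≅ Z^30, C_2 ≅ Z^20.

The boundary map ∂_1: C_1 → C_0 maps an edge to its endpoints' difference, ∂[p,q] = q − p.
The 10×30 boundary matrix has rank 9 and Smith normal form diag(1,1,1,1,1,1,1,1,1).

The boundary map ∂_2: C_2 → C_1 maps a triangle to the signed sum of its edges. For instance
  ∂[4,8,10] = [8,10] − [4,10] + [4,8],
  ∂[5,6,7] = [6,7] − [5,7] + [5,6].
This gives a 30×20 integer matrix of rank 20; reducing to Smith normal form yields diagonal entries (1,1,1,1,1,1,1,1,1,1,1,1,1,1,1,1,1,1,1,2).

Now H_k = ker ∂_k / im ∂_{k+1}, so:

  H_0: rank C_0 − rank ∂_1 = 10 − 9 = 1, and the invariant factors of ∂_1 are all 1, so H_0 = Z.
  H_1: rank ker ∂_1 − rank ∂_2 = (30 − 9) − 20 = 1, and ∂_2 has invariant factor 2 > 1, so H_1 = Z ⊕ Z/2.
  H_2: rank ker ∂_2 − rank ∂_3 = (20 − 20) − 0 = 0, and there is no ∂_3, so H_2 = 0.

(K is a triangulation of the Klein bottle.)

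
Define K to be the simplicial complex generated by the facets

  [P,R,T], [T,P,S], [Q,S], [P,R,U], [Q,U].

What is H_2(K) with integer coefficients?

H_2 ≅ 0.

Take the total order P < Q < R < S < T < U on the vertex set. Then K (dimension 2) consists of the simplices:

  0-simplices (6): P, Q, R, S, T, U
  1-simplices (9): PR, PS, PT, PU, QS, QU, RT, RU, ST
  2-simplices (3): PRT, PRU, PST

so the chain groups are C_0 ≅ Z^6, C_1 ≅ Z^9, C_2 ≅ Z^3.

Boundary ∂_1: C_1 → C_0 is given by ∂[p,q] = [q] − [p].
The 6×9 boundary matrix has rank 5 and Smith normal form diag(1,1,1,1,1).

Boundary ∂_2: C_2 → C_1 acts by ∂[p,q,r] = [q,r] − [p,r] + [p,q]. For instance
  ∂PRT = RT − PT + PR,
  ∂PRU = RU − PU + PR.
As a 9×3 matrix over Z this has rank 3, with invariant factors (1,1,1).

From H_k ≅ ker(∂_k) / im(∂_{k+1}) we obtain:

  H_2: rank ker ∂_2 − rank ∂_3 = (3 − 3) − 0 = 0, and there is no ∂_3, so H_2 = 0.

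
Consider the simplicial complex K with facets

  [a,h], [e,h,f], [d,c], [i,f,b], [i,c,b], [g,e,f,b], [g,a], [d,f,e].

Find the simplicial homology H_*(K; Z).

Order the vertices as a < b < c < d < e < f < g < h < i. Listing each simplex with vertices in this order, K has dimension 3 with simplices:

  0-simplices (9): a, b, c, d, e, f, g, h, i
  1-simplices (17): ag, ah, bc, be, bf, bg, bi, cd, ci, de, df, ef, eg, eh, fg, fh, fi
  2-simplices (8): bci, bef, beg, bfg, bfi, def, efg, efh
  3-simplices (1): befg

Hence C_0 ≅ Z^9, C_1 ≅ Z^17, C_2 ≅ Z^8, C_3 ≅ Z^1.

The boundary map ∂_1: C_1 → C_0 sends each edge [p,q] (with p < q) to q − p. For instance
  ∂cd = d − c.
As a 9×17 matrix over Z this has rank 8, with invariant factors (1,1,1,1,1,1,1,1).

The boundary map ∂_2: C_2 → C_1 maps a triangle to the signed sum of its edges. For instance
  ∂bfi = fi − bi + bf,
  ∂bef = ef − bf + be.
The 17×8 boundary matrix has rank 7 and Smith normal form diag(1,1,1,1,1,1,1).

Boundary ∂_3: C_3 → C_2 sends each 3-simplex σ to the alternating sum Σ_i (−1)^i (σ with its i-th vertex removed). For instance
  ∂befg = efg − bfg + beg − bef.
This gives a 8×1 integer matrix of rank 1; reducing to Smith normal form yields diagonal entries (1).

From H_k ≅ ker(∂_k) / im(∂_{k+1}) we obtain:

  H_0: rank C_0 − rank ∂_1 = 9 − 8 = 1, and the invariant factors of ∂_1 are all 1, so H_0 ≅ Z.
  H_1: rank ker ∂_1 − rank ∂_2 = (17 − 8) − 7 = 2, and the invariant factors of ∂_2 are all 1, so H_1 ≅ Z^2.
  H_2: rank ker ∂_2 − rank ∂_3 = (8 − 7) − 1 = 0, and the invariant factors of ∂_3 are all 1, so H_2 ≅ 0.
  H_3: rank ker ∂_3 − rank ∂_4 = (1 − 1) − 0 = 0, and there is no ∂_4, so H_3 ≅ 0.

H_0 = Z,  H_1 = Z^2,  H_2 = 0,  H_3 = 0.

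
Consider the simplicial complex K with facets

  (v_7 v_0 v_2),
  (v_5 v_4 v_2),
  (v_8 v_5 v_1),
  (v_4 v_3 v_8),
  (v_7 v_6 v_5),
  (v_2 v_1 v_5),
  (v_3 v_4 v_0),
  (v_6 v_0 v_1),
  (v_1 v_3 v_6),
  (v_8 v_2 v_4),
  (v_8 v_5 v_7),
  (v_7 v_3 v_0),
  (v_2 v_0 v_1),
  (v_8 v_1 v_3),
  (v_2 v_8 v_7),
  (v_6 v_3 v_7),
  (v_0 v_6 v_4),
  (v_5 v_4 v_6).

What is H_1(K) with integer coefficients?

H_1 = Z ⊕ Z/2.

Take the total order v_0 < v_1 < v_2 < v_3 < v_4 < v_5 < v_6 < v_7 < v_8 on the vertex set. Then K (dimension 2) consists of the simplices:

  0-simplices (9): [v_0], [v_1], [v_2], [v_3], [v_4], [v_5], [v_6], [v_7], [v_8]
  1-simplices (27): (27 of them)
  2-simplices (18): (18 of them)

so the chain groups are C_0 ≅ Z^9, C_1 ≅ Z^27, C_2 ≅ Z^18.

∂_1: C_1 → C_0 sends each edge [p,q] (with p < q) to q − p.
The resulting 9×27 matrix has rank 8, and its Smith normal form has invariant factors (1,1,1,1,1,1,1,1).

Boundary ∂_2: C_2 → C_1 maps a triangle to the signed sum of its edges. For instance
  ∂[v_2,v_4,v_5] = [v_4,v_5] − [v_2,v_5] + [v_2,v_4],
  ∂[v_1,v_2,v_5] = [v_2,v_5] − [v_1,v_5] + [v_1,v_2].
As a 27×18 matrix over Z this has rank 18, with invariant factors (1,1,1,1,1,1,1,1,1,1,1,1,1,1,1,1,1,2).

Reading off H_k = ker ∂_k / im ∂_{k+1}:

  H_1: rank ker ∂_1 − rank ∂_2 = (27 − 8) − 18 = 1, and ∂_2 has invariant factor 2 > 1, so H_1 ≅ Z ⊕ Z/2.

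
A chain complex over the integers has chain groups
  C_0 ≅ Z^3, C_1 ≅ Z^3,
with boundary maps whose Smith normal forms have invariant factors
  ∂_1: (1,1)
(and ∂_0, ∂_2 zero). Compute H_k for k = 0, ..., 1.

H_0 ≅ Z,  H_1 ≅ Z.

H_0: b_0 = 3 − 0 − 2 = 1; torsion from ∂_1 factors > 1: none. So H_0 ≅ Z.
H_1: b_1 = 3 − 2 − 0 = 1; torsion from ∂_2 factors > 1: none. So H_1 ≅ Z.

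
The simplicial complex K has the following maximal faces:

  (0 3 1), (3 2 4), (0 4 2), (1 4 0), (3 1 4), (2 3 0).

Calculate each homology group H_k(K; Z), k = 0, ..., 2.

Fix the vertex order 0 < 1 < 2 < 3 < 4 and write every simplex with vertices in increasing order. Then dim K = 2 and the simplices of K are:

  0-simplices (5): [0], [1], [2], [3], [4]
  1-simplices (9): [0,1], [0,2], [0,3], [0,4], [1,3], [1,4], [2,3], [2,4], [3,4]
  2-simplices (6): [0,1,3], [0,1,4], [0,2,3], [0,2,4], [1,3,4], [2,3,4]

giving chain groups C_0 ≅ Z^5, C_1 ≅ Z^9, C_2 ≅ Z^6.

Boundary ∂_1: C_1 → C_0 is given by ∂[p,q] = [q] − [p]. For instance
  ∂[3,4] = [4] − [3].
This gives a 5×9 integer matrix of rank 4; reducing to Smith normal form yields diagonal entries (1,1,1,1).

Boundary ∂_2: C_2 → C_1 maps a triangle to the signed sum of its edges. For instance
  ∂[0,1,3] = [1,3] − [0,3] + [0,1],
  ∂[0,2,3] = [2,3] − [0,3] + [0,2].
As a 9×6 matrix over Z this has rank 5, with invariant factors (1,1,1,1,1).

Computing H_k = (kernel of ∂_k) / (image of ∂_{k+1}):

  H_0: rank C_0 − rank ∂_1 = 5 − 4 = 1, and the invariant factors of ∂_1 are all 1, so H_0 = Z.
  H_1: rank ker ∂_1 − rank ∂_2 = (9 − 4) − 5 = 0, and the invariant factors of ∂_2 are all 1, so H_1 = 0.
  H_2: rank ker ∂_2 − rank ∂_3 = (6 − 5) − 0 = 1, and there is no ∂_3, so H_2 = Z.

As a check, the Euler characteristic is 5 − 9 + 6 = 2, which agrees with 1 − 0 + 1 = 2.

H_0 = Z,  H_1 = 0,  H_2 = Z.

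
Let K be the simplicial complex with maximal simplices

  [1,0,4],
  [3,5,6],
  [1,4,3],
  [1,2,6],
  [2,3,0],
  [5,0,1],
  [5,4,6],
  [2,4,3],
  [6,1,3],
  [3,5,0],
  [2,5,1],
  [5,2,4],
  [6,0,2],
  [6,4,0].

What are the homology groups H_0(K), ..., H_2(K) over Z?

Order the vertices as 0 < 1 < 2 < 3 < 4 < 5 < 6. Listing each simplex with vertices in this order, K has dimension 2 with simplices:

  0-simplices (7): [0], [1], [2], [3], [4], [5], [6]
  1-simplices (21): [0,1], [0,2], [0,3], [0,4], [0,5], [0,6], [1,2], [1,3], [1,4], [1,5], [1,6], [2,3], [2,4], [2,5], [2,6], [3,4], [3,5], [3,6], [4,5], [4,6], [5,6]
  2-simplices (14): [0,1,4], [0,1,5], [0,2,3], [0,2,6], [0,3,5], [0,4,6], [1,2,5], [1,2,6], [1,3,4], [1,3,6], [2,3,4], [2,4,5], [3,5,6], [4,5,6]

so the chain groups are C_0 ≅ Z^7, C_1 ≅ Z^21, C_2 ≅ Z^14.

Boundary ∂_1: C_1 → C_0 sends each edge [p,q] (with p < q) to q − p.
As a 7×21 matrix over Z this has rank 6, with invariant factors (1,1,1,1,1,1).

Boundary ∂_2: C_2 → C_1 maps a triangle to the signed sum of its edges. For instance
  ∂[0,3,5] = [3,5] − [0,5] + [0,3],
  ∂[1,3,6] = [3,6] − [1,6] + [1,3].
The resulting 21×14 matrix has rank 13, and its Smith normal form has invariant factors (1,1,1,1,1,1,1,1,1,1,1,1,1).

Now H_k = ker ∂_k / im ∂_{k+1}, so:

  H_0: rank C_0 − rank ∂_1 = 7 − 6 = 1, and the invariant factors of ∂_1 are all 1, so H_0 ≅ Z.
  H_1: rank ker ∂_1 − rank ∂_2 = (21 − 6) − 13 = 2, and the invariant factors of ∂_2 are all 1, so H_1 ≅ Z^2.
  H_2: rank ker ∂_2 − rank ∂_3 = (14 − 13) − 0 = 1, and there is no ∂_3, so H_2 ≅ Z.

H_0 = Z,  H_1 = Z^2,  H_2 = Z.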